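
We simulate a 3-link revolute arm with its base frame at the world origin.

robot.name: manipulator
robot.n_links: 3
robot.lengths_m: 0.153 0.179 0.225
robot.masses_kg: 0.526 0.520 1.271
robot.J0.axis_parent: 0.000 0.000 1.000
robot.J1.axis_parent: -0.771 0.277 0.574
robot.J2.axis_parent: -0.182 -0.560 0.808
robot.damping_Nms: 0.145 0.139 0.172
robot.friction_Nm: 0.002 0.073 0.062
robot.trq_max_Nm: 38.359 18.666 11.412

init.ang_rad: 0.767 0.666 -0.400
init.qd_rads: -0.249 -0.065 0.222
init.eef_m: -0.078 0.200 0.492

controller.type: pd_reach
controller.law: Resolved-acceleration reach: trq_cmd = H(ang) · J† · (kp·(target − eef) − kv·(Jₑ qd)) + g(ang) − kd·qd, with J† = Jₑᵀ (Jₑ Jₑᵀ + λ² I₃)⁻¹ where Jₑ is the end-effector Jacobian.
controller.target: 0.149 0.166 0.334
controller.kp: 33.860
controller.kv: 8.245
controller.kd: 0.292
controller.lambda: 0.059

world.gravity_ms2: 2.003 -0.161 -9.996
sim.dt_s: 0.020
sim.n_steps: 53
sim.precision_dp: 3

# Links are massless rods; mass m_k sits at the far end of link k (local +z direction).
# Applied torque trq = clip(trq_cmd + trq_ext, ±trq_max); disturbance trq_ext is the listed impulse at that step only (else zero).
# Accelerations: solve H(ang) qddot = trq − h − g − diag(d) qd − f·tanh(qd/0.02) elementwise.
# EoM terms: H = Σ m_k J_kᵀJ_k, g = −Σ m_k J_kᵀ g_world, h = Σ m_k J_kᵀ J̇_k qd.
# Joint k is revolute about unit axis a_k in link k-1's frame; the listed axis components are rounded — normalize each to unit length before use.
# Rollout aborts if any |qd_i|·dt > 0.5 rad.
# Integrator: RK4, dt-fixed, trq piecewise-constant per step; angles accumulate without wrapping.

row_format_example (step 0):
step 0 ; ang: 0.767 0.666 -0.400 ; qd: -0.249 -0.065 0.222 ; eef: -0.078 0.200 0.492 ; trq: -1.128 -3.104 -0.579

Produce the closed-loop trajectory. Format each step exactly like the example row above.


step 1 ; ang: 0.770 0.664 -0.418 ; qd: -0.874 -0.047 0.354 ; eef: -0.076 0.200 0.492 ; trq: -0.675 -2.933 -0.462
step 2 ; ang: 0.771 0.661 -0.448 ; qd: -1.137 -0.023 0.114 ; eef: -0.072 0.201 0.492 ; trq: -0.386 -2.810 -0.269
step 3 ; ang: 0.766 0.660 -0.480 ; qd: -1.304 -0.012 -0.102 ; eef: -0.067 0.202 0.492 ; trq: -0.165 -2.677 -0.106
step 4 ; ang: 0.752 0.659 -0.506 ; qd: -1.164 -0.032 -0.683 ; eef: -0.060 0.204 0.491 ; trq: -0.056 -2.513 0.150
step 5 ; ang: 0.726 0.658 -0.517 ; qd: -1.330 -0.036 -0.647 ; eef: -0.053 0.206 0.491 ; trq: 0.107 -2.365 0.205
step 6 ; ang: 0.700 0.657 -0.532 ; qd: -1.379 -0.031 -0.736 ; eef: -0.046 0.207 0.491 ; trq: 0.219 -2.244 0.287
step 7 ; ang: 0.671 0.657 -0.547 ; qd: -1.443 -0.016 -0.745 ; eef: -0.038 0.209 0.491 ; trq: 0.319 -2.146 0.336
step 8 ; ang: 0.642 0.657 -0.562 ; qd: -1.464 0.001 -0.775 ; eef: -0.030 0.210 0.490 ; trq: 0.394 -2.063 0.384
step 9 ; ang: 0.613 0.657 -0.577 ; qd: -1.478 0.017 -0.775 ; eef: -0.022 0.211 0.490 ; trq: 0.456 -1.990 0.418
step 10 ; ang: 0.583 0.657 -0.593 ; qd: -1.473 0.036 -0.774 ; eef: -0.014 0.212 0.490 ; trq: 0.505 -1.929 0.446
step 11 ; ang: 0.554 0.658 -0.608 ; qd: -1.462 0.058 -0.763 ; eef: -0.006 0.212 0.489 ; trq: 0.546 -1.883 0.468
step 12 ; ang: 0.525 0.660 -0.624 ; qd: -1.443 0.083 -0.751 ; eef: 0.002 0.213 0.489 ; trq: 0.578 -1.853 0.486
step 13 ; ang: 0.496 0.662 -0.638 ; qd: -1.419 0.110 -0.733 ; eef: 0.010 0.213 0.488 ; trq: 0.603 -1.836 0.498
step 14 ; ang: 0.468 0.664 -0.653 ; qd: -1.389 0.138 -0.713 ; eef: 0.018 0.213 0.487 ; trq: 0.623 -1.830 0.508
step 15 ; ang: 0.441 0.667 -0.667 ; qd: -1.356 0.166 -0.689 ; eef: 0.025 0.213 0.487 ; trq: 0.638 -1.834 0.513
step 16 ; ang: 0.414 0.671 -0.681 ; qd: -1.320 0.193 -0.665 ; eef: 0.032 0.213 0.486 ; trq: 0.650 -1.846 0.516
step 17 ; ang: 0.388 0.675 -0.694 ; qd: -1.283 0.219 -0.638 ; eef: 0.038 0.213 0.485 ; trq: 0.658 -1.866 0.517
step 18 ; ang: 0.363 0.680 -0.707 ; qd: -1.243 0.243 -0.611 ; eef: 0.045 0.213 0.484 ; trq: 0.664 -1.891 0.515
step 19 ; ang: 0.339 0.685 -0.719 ; qd: -1.204 0.265 -0.583 ; eef: 0.051 0.212 0.483 ; trq: 0.668 -1.921 0.512
step 20 ; ang: 0.315 0.690 -0.730 ; qd: -1.164 0.286 -0.555 ; eef: 0.056 0.212 0.481 ; trq: 0.670 -1.955 0.507
step 21 ; ang: 0.293 0.696 -0.741 ; qd: -1.124 0.304 -0.528 ; eef: 0.062 0.212 0.480 ; trq: 0.671 -1.992 0.502
step 22 ; ang: 0.271 0.702 -0.752 ; qd: -1.085 0.321 -0.501 ; eef: 0.067 0.212 0.479 ; trq: 0.672 -2.032 0.495
step 23 ; ang: 0.250 0.709 -0.762 ; qd: -1.046 0.335 -0.474 ; eef: 0.072 0.212 0.477 ; trq: 0.672 -2.074 0.487
step 24 ; ang: 0.229 0.716 -0.771 ; qd: -1.008 0.348 -0.449 ; eef: 0.077 0.212 0.476 ; trq: 0.672 -2.117 0.479
step 25 ; ang: 0.209 0.723 -0.780 ; qd: -0.972 0.358 -0.424 ; eef: 0.082 0.212 0.475 ; trq: 0.671 -2.161 0.471
step 26 ; ang: 0.191 0.730 -0.789 ; qd: -0.936 0.367 -0.401 ; eef: 0.086 0.212 0.473 ; trq: 0.670 -2.205 0.462
step 27 ; ang: 0.172 0.737 -0.797 ; qd: -0.902 0.374 -0.378 ; eef: 0.090 0.212 0.472 ; trq: 0.670 -2.250 0.453
step 28 ; ang: 0.155 0.745 -0.805 ; qd: -0.869 0.380 -0.357 ; eef: 0.094 0.213 0.470 ; trq: 0.670 -2.294 0.444
step 29 ; ang: 0.138 0.753 -0.812 ; qd: -0.837 0.384 -0.336 ; eef: 0.098 0.213 0.469 ; trq: 0.669 -2.338 0.435
step 30 ; ang: 0.122 0.760 -0.819 ; qd: -0.806 0.386 -0.317 ; eef: 0.102 0.213 0.467 ; trq: 0.669 -2.381 0.426
step 31 ; ang: 0.106 0.768 -0.825 ; qd: -0.776 0.388 -0.298 ; eef: 0.105 0.213 0.465 ; trq: 0.669 -2.424 0.418
step 32 ; ang: 0.091 0.776 -0.831 ; qd: -0.747 0.388 -0.281 ; eef: 0.109 0.214 0.464 ; trq: 0.670 -2.466 0.409
step 33 ; ang: 0.076 0.784 -0.837 ; qd: -0.720 0.387 -0.265 ; eef: 0.112 0.214 0.462 ; trq: 0.670 -2.507 0.400
step 34 ; ang: 0.062 0.791 -0.842 ; qd: -0.693 0.384 -0.249 ; eef: 0.115 0.214 0.461 ; trq: 0.671 -2.546 0.392
step 35 ; ang: 0.049 0.799 -0.847 ; qd: -0.668 0.381 -0.235 ; eef: 0.118 0.215 0.459 ; trq: 0.672 -2.585 0.383
step 36 ; ang: 0.036 0.806 -0.852 ; qd: -0.643 0.378 -0.221 ; eef: 0.121 0.215 0.458 ; trq: 0.674 -2.622 0.375
step 37 ; ang: 0.023 0.814 -0.856 ; qd: -0.620 0.373 -0.208 ; eef: 0.124 0.215 0.456 ; trq: 0.675 -2.658 0.368
step 38 ; ang: 0.011 0.821 -0.860 ; qd: -0.597 0.368 -0.196 ; eef: 0.127 0.216 0.455 ; trq: 0.676 -2.692 0.360
step 39 ; ang: -0.001 0.829 -0.864 ; qd: -0.575 0.362 -0.184 ; eef: 0.129 0.216 0.453 ; trq: 0.678 -2.726 0.353
step 40 ; ang: -0.012 0.836 -0.868 ; qd: -0.554 0.356 -0.174 ; eef: 0.132 0.217 0.452 ; trq: 0.680 -2.758 0.346
step 41 ; ang: -0.023 0.843 -0.872 ; qd: -0.534 0.349 -0.163 ; eef: 0.134 0.217 0.450 ; trq: 0.682 -2.789 0.339
step 42 ; ang: -0.033 0.850 -0.875 ; qd: -0.514 0.342 -0.154 ; eef: 0.136 0.217 0.449 ; trq: 0.684 -2.819 0.332
step 43 ; ang: -0.043 0.857 -0.878 ; qd: -0.496 0.334 -0.145 ; eef: 0.139 0.218 0.447 ; trq: 0.686 -2.847 0.326
step 44 ; ang: -0.053 0.863 -0.881 ; qd: -0.477 0.326 -0.136 ; eef: 0.141 0.218 0.446 ; trq: 0.688 -2.874 0.319
step 45 ; ang: -0.062 0.870 -0.884 ; qd: -0.460 0.319 -0.128 ; eef: 0.143 0.218 0.444 ; trq: 0.690 -2.900 0.313
step 46 ; ang: -0.071 0.876 -0.887 ; qd: -0.443 0.311 -0.121 ; eef: 0.145 0.219 0.443 ; trq: 0.692 -2.925 0.308
step 47 ; ang: -0.080 0.882 -0.889 ; qd: -0.427 0.302 -0.113 ; eef: 0.147 0.219 0.442 ; trq: 0.694 -2.949 0.302
step 48 ; ang: -0.088 0.888 -0.891 ; qd: -0.411 0.294 -0.107 ; eef: 0.149 0.219 0.440 ; trq: 0.696 -2.972 0.297
step 49 ; ang: -0.096 0.894 -0.894 ; qd: -0.396 0.286 -0.100 ; eef: 0.150 0.220 0.439 ; trq: 0.698 -2.994 0.292
step 50 ; ang: -0.104 0.899 -0.896 ; qd: -0.382 0.277 -0.094 ; eef: 0.152 0.220 0.438 ; trq: 0.700 -3.015 0.287
step 51 ; ang: -0.111 0.905 -0.898 ; qd: -0.368 0.269 -0.088 ; eef: 0.154 0.220 0.437 ; trq: 0.702 -3.035 0.282
step 52 ; ang: -0.118 0.910 -0.899 ; qd: -0.354 0.261 -0.083 ; eef: 0.155 0.221 0.435 ; trq: 0.704 -3.054 0.278
step 53 ; ang: -0.125 0.915 -0.901 ; qd: -0.341 0.253 -0.078 ; eef: 0.157 0.221 0.434


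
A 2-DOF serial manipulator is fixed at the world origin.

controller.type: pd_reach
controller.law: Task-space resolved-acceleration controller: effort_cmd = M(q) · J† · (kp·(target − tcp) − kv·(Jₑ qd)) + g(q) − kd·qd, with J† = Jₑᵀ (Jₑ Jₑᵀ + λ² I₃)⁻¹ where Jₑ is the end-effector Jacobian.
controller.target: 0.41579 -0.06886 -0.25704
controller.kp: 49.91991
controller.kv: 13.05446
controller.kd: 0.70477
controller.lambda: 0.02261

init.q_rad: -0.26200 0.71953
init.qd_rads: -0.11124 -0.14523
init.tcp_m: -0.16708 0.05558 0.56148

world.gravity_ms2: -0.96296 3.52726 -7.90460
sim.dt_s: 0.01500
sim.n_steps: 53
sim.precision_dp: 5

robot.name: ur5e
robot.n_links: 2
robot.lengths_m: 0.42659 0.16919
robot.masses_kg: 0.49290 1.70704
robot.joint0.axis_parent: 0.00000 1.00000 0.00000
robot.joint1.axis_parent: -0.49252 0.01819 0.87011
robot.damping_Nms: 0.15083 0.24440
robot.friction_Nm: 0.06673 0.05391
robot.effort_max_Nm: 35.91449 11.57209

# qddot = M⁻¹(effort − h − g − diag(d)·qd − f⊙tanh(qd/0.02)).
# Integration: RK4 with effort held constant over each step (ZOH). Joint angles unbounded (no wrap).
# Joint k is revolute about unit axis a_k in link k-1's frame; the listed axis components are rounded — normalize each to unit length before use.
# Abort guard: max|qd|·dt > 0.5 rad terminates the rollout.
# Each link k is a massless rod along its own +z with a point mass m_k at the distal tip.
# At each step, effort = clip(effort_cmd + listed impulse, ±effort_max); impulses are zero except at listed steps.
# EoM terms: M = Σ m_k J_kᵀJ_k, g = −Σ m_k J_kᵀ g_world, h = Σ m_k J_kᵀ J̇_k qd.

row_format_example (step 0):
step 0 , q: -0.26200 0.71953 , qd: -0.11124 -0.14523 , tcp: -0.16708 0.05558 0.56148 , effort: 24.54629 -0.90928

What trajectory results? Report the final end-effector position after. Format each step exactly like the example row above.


step 1 , q: -0.25905 0.73424 , qd: 0.49321 1.93624 , tcp: -0.16597 0.05652 0.56141 , effort: 20.16996 -2.31186
step 2 , q: -0.24950 0.75495 , qd: 0.78534 0.90141 , tcp: -0.16140 0.05783 0.56217 , effort: 16.94103 -1.25711
step 3 , q: -0.23521 0.77272 , qd: 1.11828 1.43330 , tcp: -0.15406 0.05893 0.56373 , effort: 14.36654 -1.50943
step 4 , q: -0.21680 0.79190 , qd: 1.33762 1.14762 , tcp: -0.14446 0.06010 0.56572 , effort: 12.39445 -1.13975
step 5 , q: -0.19515 0.81035 , qd: 1.54918 1.30166 , tcp: -0.13297 0.06121 0.56801 , effort: 10.81731 -1.15032
step 6 , q: -0.17071 0.82910 , qd: 1.71095 1.20606 , tcp: -0.11990 0.06231 0.57037 , effort: 9.56730 -0.98278
step 7 , q: -0.14393 0.84758 , qd: 1.86075 1.25421 , tcp: -0.10545 0.06338 0.57268 , effort: 8.54189 -0.94681
step 8 , q: -0.11509 0.86605 , qd: 1.98584 1.21203 , tcp: -0.08979 0.06442 0.57480 , effort: 7.69244 -0.85212
step 9 , q: -0.08444 0.88433 , qd: 2.10198 1.22343 , tcp: -0.07306 0.06544 0.57662 , effort: 6.96387 -0.81018
step 10 , q: -0.05214 0.90247 , qd: 2.20474 1.19555 , tcp: -0.05536 0.06642 0.57805 , effort: 6.32534 -0.74510
step 11 , q: -0.01836 0.92037 , qd: 2.30152 1.18965 , tcp: -0.03679 0.06737 0.57899 , effort: 5.74586 -0.70349
step 12 , q: 0.01683 0.93801 , qd: 2.39036 1.16291 , tcp: -0.01740 0.06829 0.57936 , effort: 5.20665 -0.65018
step 13 , q: 0.05331 0.95534 , qd: 2.47502 1.14558 , tcp: 0.00273 0.06917 0.57909 , effort: 4.68980 -0.60781
step 14 , q: 0.09102 0.97230 , qd: 2.55430 1.11489 , tcp: 0.02353 0.07001 0.57809 , effort: 4.18410 -0.55767
step 15 , q: 0.12989 0.98883 , qd: 2.63021 1.08810 , tcp: 0.04495 0.07082 0.57631 , effort: 3.67910 -0.51251
step 16 , q: 0.16987 1.00489 , qd: 2.70172 1.05139 , tcp: 0.06691 0.07158 0.57366 , effort: 3.16832 -0.46099
step 17 , q: 0.21090 1.02041 , qd: 2.76994 1.01606 , tcp: 0.08937 0.07230 0.57010 , effort: 2.64583 -0.41147
step 18 , q: 0.25292 1.03534 , qd: 2.83390 0.97265 , tcp: 0.11223 0.07298 0.56556 , effort: 2.10828 -0.35625
step 19 , q: 0.29587 1.04962 , qd: 2.89419 0.92962 , tcp: 0.13543 0.07361 0.55999 , effort: 1.55269 -0.30158
step 20 , q: 0.33969 1.06320 , qd: 2.94983 0.87972 , tcp: 0.15888 0.07420 0.55334 , effort: 0.97799 -0.24167
step 21 , q: 0.38432 1.07604 , qd: 3.00115 0.83006 , tcp: 0.18249 0.07474 0.54557 , effort: 0.38336 -0.18186
step 22 , q: 0.42967 1.08809 , qd: 3.04719 0.77450 , tcp: 0.20617 0.07524 0.53665 , effort: -0.23048 -0.11732
step 23 , q: 0.47567 1.09932 , qd: 3.08816 0.71963 , tcp: 0.22982 0.07570 0.52656 , effort: -0.86259 -0.05308
step 24 , q: 0.52225 1.10967 , qd: 3.12308 0.65972 , tcp: 0.25332 0.07611 0.51529 , effort: -1.51074 0.01525
step 25 , q: 0.56930 1.11914 , qd: 3.15221 0.60139 , tcp: 0.27658 0.07648 0.50284 , effort: -2.17256 0.08256
step 26 , q: 0.61674 1.12770 , qd: 3.17457 0.53878 , tcp: 0.29949 0.07681 0.48921 , effort: -2.84455 0.15322
step 27 , q: 0.66447 1.13535 , qd: 3.19054 0.47897 , tcp: 0.32193 0.07710 0.47445 , effort: -3.52325 0.22172
step 28 , q: 0.71238 1.14206 , qd: 3.19917 0.41552 , tcp: 0.34379 0.07735 0.45858 , effort: -4.20417 0.29280
step 29 , q: 0.76038 1.14785 , qd: 3.20102 0.35631 , tcp: 0.36497 0.07757 0.44166 , effort: -4.88316 0.36027
step 30 , q: 0.80834 1.15272 , qd: 3.19516 0.29385 , tcp: 0.38537 0.07774 0.42376 , effort: -5.55518 0.42965
step 31 , q: 0.85616 1.15670 , qd: 3.18244 0.23730 , tcp: 0.40491 0.07789 0.40495 , effort: -6.21583 0.49375
step 32 , q: 0.90373 1.15980 , qd: 3.16191 0.17749 , tcp: 0.42349 0.07800 0.38532 , effort: -6.85997 0.55933
step 33 , q: 0.95094 1.16206 , qd: 3.13476 0.12540 , tcp: 0.44105 0.07808 0.36497 , effort: -7.48348 0.61783
step 34 , q: 0.99769 1.16350 , qd: 3.09998 0.06964 , tcp: 0.45753 0.07813 0.34401 , effort: -8.08155 0.67769
step 35 , q: 1.04388 1.16420 , qd: 3.05983 0.02999 , tcp: 0.47288 0.07815 0.32255 , effort: -8.65106 0.72372
step 36 , q: 1.08943 1.16445 , qd: 3.02083 0.06661 , tcp: 0.48706 0.07816 0.30069 , effort: -9.19013 0.71029
step 37 , q: 1.13421 1.16395 , qd: 2.96098 -0.03796 , tcp: 0.50006 0.07815 0.27856 , effort: -9.68714 0.80241
step 38 , q: 1.17826 1.16389 , qd: 2.90478 -0.05238 , tcp: 0.51185 0.07814 0.25627 , effort: -10.14705 0.82556
step 39 , q: 1.22141 1.16347 , qd: 2.84266 -0.07209 , tcp: 0.52245 0.07813 0.23393 , effort: -10.56725 0.85111
step 40 , q: 1.26359 1.16269 , qd: 2.78108 -0.03903 , tcp: 0.53189 0.07810 0.21166 , effort: -10.94966 0.83472
step 41 , q: 1.30469 1.16125 , qd: 2.70134 -0.14004 , tcp: 0.54022 0.07805 0.18955 , effort: -11.28582 0.91810
step 42 , q: 1.34471 1.15960 , qd: 2.63360 -0.08728 , tcp: 0.54745 0.07799 0.16769 , effort: -11.58862 0.88267
step 43 , q: 1.38353 1.15733 , qd: 2.54562 -0.19967 , tcp: 0.55366 0.07791 0.14619 , effort: -11.84364 0.97067
step 44 , q: 1.42119 1.15498 , qd: 2.47432 -0.12308 , tcp: 0.55888 0.07783 0.12510 , effort: -12.06825 0.91311
step 45 , q: 1.45758 1.15206 , qd: 2.38005 -0.24955 , tcp: 0.56319 0.07772 0.10451 , effort: -12.24528 1.00797
step 46 , q: 1.49274 1.14917 , qd: 2.30754 -0.14754 , tcp: 0.56664 0.07761 0.08447 , effort: -12.39688 0.92730
step 47 , q: 1.52660 1.14574 , qd: 2.20890 -0.29073 , tcp: 0.56931 0.07749 0.06502 , effort: -12.50241 1.03143
step 48 , q: 1.55920 1.14245 , qd: 2.13729 -0.16259 , tcp: 0.57126 0.07737 0.04622 , effort: -12.58897 0.92753
step 49 , q: 1.59048 1.13863 , qd: 2.03608 -0.32422 , tcp: 0.57256 0.07722 0.02808 , effort: -12.63179 1.04277
step 50 , q: 1.62052 1.13505 , qd: 1.96716 -0.17038 , tcp: 0.57327 0.07709 0.01063 , effort: -12.66290 0.91645
step 51 , q: 1.64924 1.13096 , qd: 1.86507 -0.35088 , tcp: 0.57347 0.07694 -0.00611 , effort: -12.65305 1.04374
step 52 , q: 1.67675 1.12719 , qd: 1.80018 -0.17316 , tcp: 0.57320 0.07679 -0.02213 , effort: -12.63895 0.89691
step 53 , q: 1.70297 1.12291 , qd: 1.69877 -0.37136 , tcp: 0.57254 0.07663 -0.03745
final tcp position (m): 0.57254 0.07663 -0.03745


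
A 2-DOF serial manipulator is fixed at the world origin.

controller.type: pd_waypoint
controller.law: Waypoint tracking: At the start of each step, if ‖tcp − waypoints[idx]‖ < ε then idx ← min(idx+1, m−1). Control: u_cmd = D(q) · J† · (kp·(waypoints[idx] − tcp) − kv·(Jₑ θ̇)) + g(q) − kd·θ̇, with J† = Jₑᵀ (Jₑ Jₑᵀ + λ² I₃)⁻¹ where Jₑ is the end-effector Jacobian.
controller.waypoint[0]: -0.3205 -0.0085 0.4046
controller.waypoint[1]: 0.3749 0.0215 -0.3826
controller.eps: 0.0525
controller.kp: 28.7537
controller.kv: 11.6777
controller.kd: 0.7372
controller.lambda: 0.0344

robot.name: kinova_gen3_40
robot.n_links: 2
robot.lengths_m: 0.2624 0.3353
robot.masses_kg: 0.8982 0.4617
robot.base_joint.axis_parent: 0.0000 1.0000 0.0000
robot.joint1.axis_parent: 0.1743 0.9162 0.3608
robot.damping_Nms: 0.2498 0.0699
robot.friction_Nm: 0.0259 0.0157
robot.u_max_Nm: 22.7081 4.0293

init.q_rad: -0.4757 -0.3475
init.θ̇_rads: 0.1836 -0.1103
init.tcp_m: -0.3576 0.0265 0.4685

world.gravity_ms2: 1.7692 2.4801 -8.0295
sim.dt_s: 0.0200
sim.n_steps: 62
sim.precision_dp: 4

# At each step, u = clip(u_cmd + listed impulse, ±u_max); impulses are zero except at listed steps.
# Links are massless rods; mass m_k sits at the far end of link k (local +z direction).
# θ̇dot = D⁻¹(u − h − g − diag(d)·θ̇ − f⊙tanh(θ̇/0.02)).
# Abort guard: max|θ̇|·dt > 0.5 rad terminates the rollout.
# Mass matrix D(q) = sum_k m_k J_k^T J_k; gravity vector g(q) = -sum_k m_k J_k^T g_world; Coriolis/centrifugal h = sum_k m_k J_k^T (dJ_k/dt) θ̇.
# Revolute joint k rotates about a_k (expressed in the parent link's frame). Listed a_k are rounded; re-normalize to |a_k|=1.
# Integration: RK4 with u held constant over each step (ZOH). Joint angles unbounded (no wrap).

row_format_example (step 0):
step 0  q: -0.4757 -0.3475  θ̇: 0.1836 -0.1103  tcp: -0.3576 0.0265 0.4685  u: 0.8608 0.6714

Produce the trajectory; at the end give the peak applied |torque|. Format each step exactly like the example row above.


step 1  q: -0.4733 -0.3476  θ̇: 0.0567 0.0847  tcp: -0.3565 0.0265 0.4693  u: 1.0696 0.5381
step 2  q: -0.4722 -0.3469  θ̇: 0.0536 -0.0059  tcp: -0.3559 0.0265 0.4699  u: 1.1547 0.6501
step 3  q: -0.4715 -0.3468  θ̇: 0.0199 0.0123  tcp: -0.3555 0.0265 0.4702  u: 1.2412 0.6565
step 4  q: -0.4712 -0.3467  θ̇: 0.0079 -0.0042  tcp: -0.3554 0.0265 0.4703  u: 1.2940 0.6875
step 5  q: -0.4712 -0.3468  θ̇: -0.0031 -0.0059  tcp: -0.3554 0.0265 0.4703  u: 1.3322 0.7000
step 6  q: -0.4713 -0.3470  θ̇: -0.0086 -0.0106  tcp: -0.3555 0.0265 0.4702  u: 1.3566 0.7118
step 7  q: -0.4715 -0.3472  θ̇: -0.0126 -0.0121  tcp: -0.3556 0.0265 0.4701  u: 1.3739 0.7185
step 8  q: -0.4718 -0.3475  θ̇: -0.0148 -0.0135  tcp: -0.3558 0.0265 0.4699  u: 1.3861 0.7237
step 9  q: -0.4721 -0.3477  θ̇: -0.0162 -0.0141  tcp: -0.3560 0.0266 0.4697  u: 1.3951 0.7272
step 10  q: -0.4724 -0.3480  θ̇: -0.0169 -0.0145  tcp: -0.3562 0.0266 0.4696  u: 1.4018 0.7299
step 11  q: -0.4728 -0.3483  θ̇: -0.0172 -0.0146  tcp: -0.3564 0.0266 0.4694  u: 1.4071 0.7319
step 12  q: -0.4731 -0.3486  θ̇: -0.0172 -0.0146  tcp: -0.3566 0.0266 0.4692  u: 1.4113 0.7335
step 13  q: -0.4735 -0.3489  θ̇: -0.0170 -0.0145  tcp: -0.3569 0.0267 0.4690  u: 1.4147 0.7348
step 14  q: -0.4738 -0.3492  θ̇: -0.0166 -0.0144  tcp: -0.3571 0.0267 0.4688  u: 1.4176 0.7359
step 15  q: -0.4741 -0.3495  θ̇: -0.0162 -0.0142  tcp: -0.3573 0.0267 0.4686  u: 1.4202 0.7368
step 16  q: -0.4744 -0.3498  θ̇: -0.0158 -0.0140  tcp: -0.3575 0.0267 0.4685  u: 1.4224 0.7376
step 17  q: -0.4747 -0.3500  θ̇: -0.0153 -0.0137  tcp: -0.3577 0.0268 0.4683  u: 1.4245 0.7384
step 18  q: -0.4750 -0.3503  θ̇: -0.0148 -0.0135  tcp: -0.3579 0.0268 0.4681  u: 1.4265 0.7391
step 19  q: -0.4753 -0.3506  θ̇: -0.0143 -0.0132  tcp: -0.3581 0.0268 0.4680  u: 1.4283 0.7397
step 20  q: -0.4756 -0.3508  θ̇: -0.0139 -0.0130  tcp: -0.3583 0.0268 0.4678  u: 1.4300 0.7404
step 21  q: -0.4759 -0.3511  θ̇: -0.0134 -0.0128  tcp: -0.3584 0.0269 0.4677  u: 1.4317 0.7409
step 22  q: -0.4762 -0.3514  θ̇: -0.0129 -0.0125  tcp: -0.3586 0.0269 0.4675  u: 1.4332 0.7415
step 23  q: -0.4764 -0.3516  θ̇: -0.0125 -0.0123  tcp: -0.3588 0.0269 0.4674  u: 1.4348 0.7421
step 24  q: -0.4767 -0.3518  θ̇: -0.0121 -0.0121  tcp: -0.3590 0.0269 0.4672  u: 1.4363 0.7426
step 25  q: -0.4769 -0.3521  θ̇: -0.0116 -0.0119  tcp: -0.3591 0.0270 0.4671  u: 1.4377 0.7431
step 26  q: -0.4771 -0.3523  θ̇: -0.0112 -0.0116  tcp: -0.3593 0.0270 0.4669  u: 1.4391 0.7436
step 27  q: -0.4773 -0.3526  θ̇: -0.0108 -0.0114  tcp: -0.3594 0.0270 0.4668  u: 1.4405 0.7441
step 28  q: -0.4776 -0.3528  θ̇: -0.0105 -0.0112  tcp: -0.3596 0.0270 0.4667  u: 1.4418 0.7446
step 29  q: -0.4778 -0.3530  θ̇: -0.0101 -0.0110  tcp: -0.3597 0.0270 0.4666  u: 1.4431 0.7451
step 30  q: -0.4780 -0.3532  θ̇: -0.0097 -0.0109  tcp: -0.3598 0.0271 0.4664  u: 1.4443 0.7455
step 31  q: -0.4782 -0.3534  θ̇: -0.0094 -0.0107  tcp: -0.3600 0.0271 0.4663  u: 1.4456 0.7460
step 32  q: -0.4783 -0.3536  θ̇: -0.0091 -0.0105  tcp: -0.3601 0.0271 0.4662  u: 1.4467 0.7464
step 33  q: -0.4785 -0.3539  θ̇: -0.0088 -0.0103  tcp: -0.3602 0.0271 0.4661  u: 1.4479 0.7468
step 34  q: -0.4787 -0.3541  θ̇: -0.0084 -0.0101  tcp: -0.3604 0.0271 0.4660  u: 1.4490 0.7472
step 35  q: -0.4789 -0.3543  θ̇: -0.0081 -0.0100  tcp: -0.3605 0.0272 0.4659  u: 1.4501 0.7477
step 36  q: -0.4790 -0.3545  θ̇: -0.0079 -0.0098  tcp: -0.3606 0.0272 0.4658  u: 1.4512 0.7481
step 37  q: -0.4792 -0.3547  θ̇: -0.0076 -0.0097  tcp: -0.3607 0.0272 0.4657  u: 1.4522 0.7484
step 38  q: -0.4793 -0.3548  θ̇: -0.0073 -0.0095  tcp: -0.3608 0.0272 0.4656  u: 1.4532 0.7488
step 39  q: -0.4795 -0.3550  θ̇: -0.0070 -0.0094  tcp: -0.3609 0.0272 0.4655  u: 1.4542 0.7492
step 40  q: -0.4796 -0.3552  θ̇: -0.0068 -0.0092  tcp: -0.3610 0.0272 0.4654  u: 1.4551 0.7496
step 41  q: -0.4797 -0.3554  θ̇: -0.0065 -0.0091  tcp: -0.3611 0.0273 0.4653  u: 1.4561 0.7499
step 42  q: -0.4799 -0.3556  θ̇: -0.0063 -0.0089  tcp: -0.3612 0.0273 0.4652  u: 1.4569 0.7503
step 43  q: -0.4800 -0.3558  θ̇: -0.0061 -0.0088  tcp: -0.3613 0.0273 0.4652  u: 1.4578 0.7506
step 44  q: -0.4801 -0.3559  θ̇: -0.0058 -0.0087  tcp: -0.3614 0.0273 0.4651  u: 1.4587 0.7509
step 45  q: -0.4802 -0.3561  θ̇: -0.0056 -0.0086  tcp: -0.3615 0.0273 0.4650  u: 1.4595 0.7513
step 46  q: -0.4803 -0.3563  θ̇: -0.0054 -0.0084  tcp: -0.3616 0.0273 0.4649  u: 1.4603 0.7516
step 47  q: -0.4804 -0.3564  θ̇: -0.0052 -0.0083  tcp: -0.3616 0.0274 0.4649  u: 1.4611 0.7519
step 48  q: -0.4805 -0.3566  θ̇: -0.0050 -0.0082  tcp: -0.3617 0.0274 0.4648  u: 1.4618 0.7522
step 49  q: -0.4806 -0.3568  θ̇: -0.0048 -0.0081  tcp: -0.3618 0.0274 0.4647  u: 1.4625 0.7525
step 50  q: -0.4807 -0.3569  θ̇: -0.0046 -0.0080  tcp: -0.3619 0.0274 0.4646  u: 1.4632 0.7528
step 51  q: -0.4808 -0.3571  θ̇: -0.0044 -0.0079  tcp: -0.3620 0.0274 0.4646  u: 1.4639 0.7531
step 52  q: -0.4809 -0.3572  θ̇: -0.0043 -0.0078  tcp: -0.3620 0.0274 0.4645  u: 1.4646 0.7534
step 53  q: -0.4810 -0.3574  θ̇: -0.0041 -0.0077  tcp: -0.3621 0.0275 0.4644  u: 1.4652 0.7536
step 54  q: -0.4811 -0.3576  θ̇: -0.0039 -0.0076  tcp: -0.3622 0.0275 0.4644  u: 1.4659 0.7539
step 55  q: -0.4811 -0.3577  θ̇: -0.0038 -0.0075  tcp: -0.3622 0.0275 0.4643  u: 1.4665 0.7542
step 56  q: -0.4812 -0.3579  θ̇: -0.0036 -0.0074  tcp: -0.3623 0.0275 0.4643  u: 1.4671 0.7544
step 57  q: -0.4813 -0.3580  θ̇: -0.0035 -0.0073  tcp: -0.3624 0.0275 0.4642  u: 1.4676 0.7547
step 58  q: -0.4814 -0.3581  θ̇: -0.0033 -0.0072  tcp: -0.3624 0.0275 0.4641  u: 1.4682 0.7549
step 59  q: -0.4814 -0.3583  θ̇: -0.0032 -0.0071  tcp: -0.3625 0.0275 0.4641  u: 1.4687 0.7552
step 60  q: -0.4815 -0.3584  θ̇: -0.0030 -0.0070  tcp: -0.3625 0.0275 0.4640  u: 1.4692 0.7554
step 61  q: -0.4815 -0.3586  θ̇: -0.0029 -0.0070  tcp: -0.3626 0.0276 0.4640  u: 1.4697 0.7556
step 62  q: -0.4816 -0.3587  θ̇: -0.0028 -0.0069  tcp: -0.3626 0.0276 0.4639
max |u| (N·m): 1.4697


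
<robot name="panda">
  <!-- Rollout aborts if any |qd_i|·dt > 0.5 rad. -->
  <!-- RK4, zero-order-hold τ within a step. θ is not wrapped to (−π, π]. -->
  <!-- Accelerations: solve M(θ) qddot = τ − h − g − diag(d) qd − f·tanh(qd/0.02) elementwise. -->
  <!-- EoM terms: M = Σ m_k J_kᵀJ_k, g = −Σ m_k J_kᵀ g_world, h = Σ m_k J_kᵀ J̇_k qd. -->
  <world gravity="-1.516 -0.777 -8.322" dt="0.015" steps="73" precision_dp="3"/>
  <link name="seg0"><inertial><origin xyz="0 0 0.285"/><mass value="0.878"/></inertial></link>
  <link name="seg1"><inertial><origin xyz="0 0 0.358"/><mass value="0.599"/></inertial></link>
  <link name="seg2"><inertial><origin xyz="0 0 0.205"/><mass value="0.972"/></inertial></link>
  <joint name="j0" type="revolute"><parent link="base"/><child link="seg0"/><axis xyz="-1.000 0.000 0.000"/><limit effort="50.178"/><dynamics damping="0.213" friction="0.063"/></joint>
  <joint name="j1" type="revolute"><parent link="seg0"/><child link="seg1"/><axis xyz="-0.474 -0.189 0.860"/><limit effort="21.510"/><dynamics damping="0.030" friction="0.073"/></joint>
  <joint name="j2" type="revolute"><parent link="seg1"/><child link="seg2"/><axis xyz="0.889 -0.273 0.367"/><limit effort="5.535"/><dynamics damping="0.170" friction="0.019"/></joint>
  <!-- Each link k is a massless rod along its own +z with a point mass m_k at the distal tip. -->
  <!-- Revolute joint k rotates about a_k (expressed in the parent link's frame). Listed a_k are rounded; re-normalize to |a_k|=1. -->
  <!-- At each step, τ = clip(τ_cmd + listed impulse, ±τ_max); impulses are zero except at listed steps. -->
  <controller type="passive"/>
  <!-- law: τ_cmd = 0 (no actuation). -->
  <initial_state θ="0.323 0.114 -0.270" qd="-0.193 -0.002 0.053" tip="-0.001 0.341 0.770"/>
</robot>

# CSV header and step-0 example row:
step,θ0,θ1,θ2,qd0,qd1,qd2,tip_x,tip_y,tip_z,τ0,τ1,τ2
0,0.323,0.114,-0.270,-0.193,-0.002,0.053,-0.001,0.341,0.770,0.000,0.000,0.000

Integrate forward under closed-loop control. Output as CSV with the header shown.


step,θ0,θ1,θ2,qd0,qd1,qd2,tip_x,tip_y,tip_z,τ0,τ1,τ2
1,0.320,0.115,-0.271,-0.201,0.125,-0.124,-0.001,0.339,0.771,0.000,0.000,0.000
2,0.317,0.118,-0.274,-0.201,0.243,-0.268,-0.001,0.338,0.771,0.000,0.000,0.000
3,0.314,0.122,-0.279,-0.199,0.358,-0.396,-0.002,0.337,0.771,0.000,0.000,0.000
4,0.311,0.128,-0.285,-0.194,0.471,-0.511,-0.003,0.337,0.771,0.000,0.000,0.000
5,0.308,0.136,-0.294,-0.187,0.581,-0.620,-0.003,0.338,0.770,0.000,0.000,0.000
6,0.305,0.146,-0.304,-0.179,0.690,-0.724,-0.005,0.340,0.768,0.000,0.000,0.000
7,0.303,0.157,-0.316,-0.169,0.796,-0.827,-0.006,0.342,0.767,0.000,0.000,0.000
8,0.300,0.170,-0.329,-0.158,0.900,-0.929,-0.008,0.345,0.764,0.000,0.000,0.000
9,0.298,0.184,-0.344,-0.144,1.003,-1.033,-0.010,0.348,0.762,0.000,0.000,0.000
10,0.296,0.200,-0.360,-0.130,1.103,-1.137,-0.012,0.353,0.759,0.000,0.000,0.000
11,0.294,0.217,-0.378,-0.113,1.202,-1.244,-0.015,0.357,0.755,0.000,0.000,0.000
12,0.293,0.236,-0.397,-0.093,1.298,-1.352,-0.018,0.363,0.750,0.000,0.000,0.000
13,0.291,0.256,-0.418,-0.071,1.393,-1.461,-0.021,0.369,0.745,0.000,0.000,0.000
14,0.291,0.278,-0.441,-0.045,1.485,-1.571,-0.025,0.376,0.740,0.000,0.000,0.000
15,0.290,0.301,-0.465,-0.016,1.576,-1.681,-0.029,0.383,0.733,0.000,0.000,0.000
16,0.290,0.325,-0.491,0.015,1.669,-1.796,-0.034,0.390,0.726,0.000,0.000,0.000
17,0.291,0.351,-0.519,0.049,1.762,-1.914,-0.039,0.399,0.718,0.000,0.000,0.000
18,0.292,0.378,-0.549,0.088,1.854,-2.025,-0.045,0.407,0.709,0.000,0.000,0.000
19,0.293,0.406,-0.580,0.135,1.944,-2.127,-0.051,0.416,0.700,0.000,0.000,0.000
20,0.296,0.436,-0.613,0.189,2.033,-2.220,-0.057,0.426,0.689,0.000,0.000,0.000
21,0.299,0.467,-0.646,0.251,2.122,-2.302,-0.065,0.436,0.677,0.000,0.000,0.000
22,0.303,0.500,-0.682,0.322,2.210,-2.371,-0.072,0.446,0.664,0.000,0.000,0.000
23,0.309,0.534,-0.718,0.402,2.299,-2.425,-0.081,0.456,0.650,0.000,0.000,0.000
24,0.315,0.569,-0.754,0.492,2.389,-2.464,-0.089,0.466,0.634,0.000,0.000,0.000
25,0.323,0.605,-0.791,0.594,2.479,-2.485,-0.099,0.476,0.617,0.000,0.000,0.000
26,0.333,0.643,-0.829,0.707,2.570,-2.486,-0.109,0.487,0.600,0.000,0.000,0.000
27,0.345,0.682,-0.866,0.833,2.661,-2.466,-0.119,0.497,0.580,0.000,0.000,0.000
28,0.358,0.723,-0.903,0.973,2.752,-2.424,-0.130,0.507,0.560,0.000,0.000,0.000
29,0.374,0.765,-0.938,1.129,2.843,-2.357,-0.142,0.517,0.538,0.000,0.000,0.000
30,0.392,0.808,-0.973,1.300,2.931,-2.264,-0.154,0.527,0.514,0.000,0.000,0.000
31,0.413,0.853,-1.006,1.488,3.016,-2.143,-0.167,0.536,0.489,0.000,0.000,0.000
32,0.437,0.899,-1.037,1.694,3.095,-1.993,-0.180,0.545,0.463,0.000,0.000,0.000
33,0.464,0.946,-1.066,1.918,3.166,-1.812,-0.194,0.553,0.435,0.000,0.000,0.000
34,0.495,0.994,-1.091,2.163,3.227,-1.600,-0.208,0.561,0.406,0.000,0.000,0.000
35,0.529,1.042,-1.114,2.427,3.275,-1.357,-0.222,0.568,0.376,0.000,0.000,0.000
36,0.567,1.092,-1.132,2.711,3.306,-1.081,-0.236,0.574,0.344,0.000,0.000,0.000
37,0.610,1.141,-1.146,3.016,3.317,-0.775,-0.251,0.580,0.311,0.000,0.000,0.000
38,0.658,1.191,-1.155,3.338,3.305,-0.437,-0.266,0.584,0.277,0.000,0.000,0.000
39,0.711,1.240,-1.159,3.677,3.265,-0.069,-0.280,0.588,0.241,0.000,0.000,0.000
40,0.768,1.289,-1.157,4.027,3.194,0.311,-0.295,0.591,0.204,0.000,0.000,0.000
41,0.832,1.336,-1.149,4.387,3.090,0.720,-0.309,0.592,0.166,0.000,0.000,0.000
42,0.900,1.381,-1.135,4.750,2.950,1.163,-0.323,0.593,0.127,0.000,0.000,0.000
43,0.974,1.424,-1.114,5.110,2.774,1.641,-0.336,0.593,0.087,0.000,0.000,0.000
44,1.053,1.465,-1.086,5.460,2.564,2.164,-0.349,0.592,0.045,0.000,0.000,0.000
45,1.138,1.501,-1.049,5.790,2.325,2.739,-0.361,0.590,0.003,0.000,0.000,0.000
46,1.227,1.534,-1.003,6.096,2.065,3.382,-0.371,0.587,-0.041,0.000,0.000,0.000
47,1.320,1.563,-0.947,6.369,1.800,4.106,-0.381,0.583,-0.087,0.000,0.000,0.000
48,1.418,1.588,-0.880,6.607,1.550,4.929,-0.389,0.578,-0.134,0.000,0.000,0.000
49,1.518,1.610,-0.799,6.807,1.342,5.864,-0.396,0.573,-0.183,0.000,0.000,0.000
50,1.622,1.629,-0.703,6.967,1.204,6.917,-0.400,0.566,-0.233,0.000,0.000,0.000
51,1.727,1.646,-0.591,7.082,1.160,8.068,-0.402,0.557,-0.286,0.000,0.000,0.000
52,1.834,1.664,-0.461,7.139,1.200,9.244,-0.400,0.545,-0.340,0.000,0.000,0.000
53,1.941,1.682,-0.314,7.101,1.221,10.238,-0.394,0.530,-0.395,0.000,0.000,0.000
54,2.046,1.699,-0.157,6.912,0.913,10.596,-0.383,0.510,-0.451,0.000,0.000,0.000
55,2.147,1.706,-0.003,6.552,-0.205,9.729,-0.366,0.484,-0.506,0.000,0.000,0.000
56,2.243,1.688,0.129,6.144,-2.212,7.648,-0.344,0.450,-0.559,0.000,0.000,0.000
57,2.332,1.637,0.224,5.845,-4.633,5.021,-0.319,0.410,-0.610,0.000,0.000,0.000
58,2.419,1.550,0.280,5.719,-6.907,2.563,-0.291,0.366,-0.657,0.000,0.000,0.000
59,2.505,1.432,0.303,5.737,-8.844,0.521,-0.260,0.318,-0.700,0.000,0.000,0.000
60,2.591,1.287,0.298,5.869,-10.426,-1.029,-0.228,0.266,-0.738,0.000,0.000,0.000
61,2.681,1.120,0.274,6.102,-11.753,-2.163,-0.194,0.212,-0.772,0.000,0.000,0.000
62,2.775,0.935,0.235,6.444,-12.939,-2.944,-0.157,0.156,-0.801,0.000,0.000,0.000
63,2.875,0.732,0.187,6.923,-14.173,-3.491,-0.118,0.097,-0.823,0.000,0.000,0.000
64,2.984,0.508,0.131,7.589,-15.745,-4.050,-0.077,0.038,-0.838,0.000,0.000,0.000
65,3.104,0.256,0.063,8.524,-18.076,-5.113,-0.035,-0.021,-0.846,0.000,0.000,0.000
66,3.241,-0.039,-0.030,9.734,-21.343,-7.735,0.006,-0.079,-0.844,0.000,0.000,0.000
67,3.392,-0.371,-0.182,10.115,-21.641,-12.476,0.044,-0.135,-0.832,0.000,0.000,0.000
68,3.531,-0.640,-0.383,8.223,-13.494,-13.491,0.075,-0.189,-0.807,0.000,0.000,0.000
69,3.641,-0.784,-0.567,6.487,-6.334,-10.829,0.099,-0.241,-0.776,0.000,0.000,0.000
70,3.729,-0.844,-0.707,5.337,-1.978,-7.876,0.117,-0.292,-0.742,0.000,0.000,0.000
71,3.802,-0.851,-0.806,4.481,0.855,-5.288,0.131,-0.343,-0.707,0.000,0.000,0.000
72,3.864,-0.823,-0.868,3.780,2.855,-3.123,0.141,-0.394,-0.672,0.000,0.000,0.000
73,3.916,-0.768,-0.901,3.144,4.445,-1.365,0.147,-0.445,-0.636,,,


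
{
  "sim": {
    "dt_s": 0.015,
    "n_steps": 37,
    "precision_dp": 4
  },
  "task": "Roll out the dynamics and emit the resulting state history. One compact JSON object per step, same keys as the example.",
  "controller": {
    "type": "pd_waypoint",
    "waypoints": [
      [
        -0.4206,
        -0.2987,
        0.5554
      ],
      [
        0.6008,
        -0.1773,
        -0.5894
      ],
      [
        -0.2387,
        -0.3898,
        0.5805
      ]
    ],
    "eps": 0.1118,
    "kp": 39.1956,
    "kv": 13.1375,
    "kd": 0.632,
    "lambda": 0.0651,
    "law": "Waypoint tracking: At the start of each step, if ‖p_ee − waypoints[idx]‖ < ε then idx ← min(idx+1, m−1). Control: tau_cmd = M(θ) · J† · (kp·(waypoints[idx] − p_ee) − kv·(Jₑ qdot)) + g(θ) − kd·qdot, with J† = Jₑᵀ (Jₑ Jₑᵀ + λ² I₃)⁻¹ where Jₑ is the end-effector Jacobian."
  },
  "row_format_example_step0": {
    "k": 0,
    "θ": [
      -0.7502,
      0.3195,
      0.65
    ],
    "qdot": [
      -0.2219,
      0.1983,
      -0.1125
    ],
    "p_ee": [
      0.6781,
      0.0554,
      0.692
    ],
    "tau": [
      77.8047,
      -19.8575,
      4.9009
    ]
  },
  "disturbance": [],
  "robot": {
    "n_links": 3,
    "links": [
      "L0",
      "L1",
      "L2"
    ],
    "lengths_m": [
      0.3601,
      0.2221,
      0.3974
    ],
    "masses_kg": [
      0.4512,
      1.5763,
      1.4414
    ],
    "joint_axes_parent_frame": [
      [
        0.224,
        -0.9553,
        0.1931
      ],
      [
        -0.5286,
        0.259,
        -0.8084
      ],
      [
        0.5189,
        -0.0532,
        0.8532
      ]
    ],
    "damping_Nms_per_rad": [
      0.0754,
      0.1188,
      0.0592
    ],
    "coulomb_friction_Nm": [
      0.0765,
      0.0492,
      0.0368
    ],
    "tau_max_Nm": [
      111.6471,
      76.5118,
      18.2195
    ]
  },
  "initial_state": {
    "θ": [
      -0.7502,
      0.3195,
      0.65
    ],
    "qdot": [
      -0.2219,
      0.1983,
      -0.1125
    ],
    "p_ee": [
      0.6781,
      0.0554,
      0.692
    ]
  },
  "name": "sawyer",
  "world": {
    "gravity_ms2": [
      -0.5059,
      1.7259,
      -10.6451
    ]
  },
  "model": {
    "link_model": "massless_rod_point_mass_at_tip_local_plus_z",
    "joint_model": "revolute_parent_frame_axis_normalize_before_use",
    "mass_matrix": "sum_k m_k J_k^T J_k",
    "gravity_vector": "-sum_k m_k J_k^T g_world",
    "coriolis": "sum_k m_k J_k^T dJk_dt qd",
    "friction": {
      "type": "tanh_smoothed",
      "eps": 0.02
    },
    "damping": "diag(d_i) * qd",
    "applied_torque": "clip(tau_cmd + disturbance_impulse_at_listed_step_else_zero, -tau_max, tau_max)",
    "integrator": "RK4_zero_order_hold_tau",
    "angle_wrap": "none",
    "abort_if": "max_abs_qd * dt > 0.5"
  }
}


{"k":1,"\u03b8":[-0.7489,0.3281,0.6625],"qdot":[0.3875,0.883,1.7026],"p_ee":[0.678,0.0549,0.6916],"tau":[65.777,-17.0819,2.8777]}
{"k":2,"\u03b8":[-0.742,0.3309,0.6801],"qdot":[0.5402,-0.4331,0.7271],"p_ee":[0.6735,0.0518,0.6955],"tau":[55.9732,-13.7312,2.8973]}
{"k":3,"\u03b8":[-0.7306,0.3293,0.701],"qdot":[0.9693,0.1587,2.0044],"p_ee":[0.6654,0.0468,0.7027],"tau":[48.1689,-11.985,1.462]}
{"k":4,"\u03b8":[-0.7155,0.3244,0.7246],"qdot":[1.0663,-0.7583,1.2161],"p_ee":[0.6542,0.0402,0.7125],"tau":[41.7098,-9.7502,1.5589]}
{"k":5,"\u03b8":[-0.6972,0.3164,0.7492],"qdot":[1.3658,-0.3341,2.0345],"p_ee":[0.6405,0.0325,0.724],"tau":[36.5162,-8.6151,0.618]}
{"k":6,"\u03b8":[-0.6761,0.3069,0.7754],"qdot":[1.446,-0.904,1.4945],"p_ee":[0.6245,0.0239,0.7368],"tau":[32.1153,-7.14,0.6882]}
{"k":7,"\u03b8":[-0.6529,0.2953,0.8013],"qdot":[1.6506,-0.6497,1.9531],"p_ee":[0.6067,0.0147,0.7504],"tau":[28.5068,-6.3416,0.1119]}
{"k":8,"\u03b8":[-0.6276,0.2832,0.8281],"qdot":[1.7267,-0.9559,1.6352],"p_ee":[0.5872,0.0049,0.7644],"tau":[25.3598,-5.3595,0.1186]}
{"k":9,"\u03b8":[-0.6007,0.2698,0.8542],"qdot":[1.865,-0.8267,1.8465],"p_ee":[0.5663,-0.0053,0.7785],"tau":[22.696,-4.751,-0.2136]}
{"k":10,"\u03b8":[-0.5722,0.2564,0.8805],"qdot":[1.9362,-0.9639,1.6768],"p_ee":[0.544,-0.0158,0.7924],"tau":[20.3031,-4.0736,-0.2523]}
{"k":11,"\u03b8":[-0.5425,0.2423,0.9061],"qdot":[2.0304,-0.9051,1.7422],"p_ee":[0.5207,-0.0266,0.806],"tau":[18.1935,-3.5843,-0.4345]}
{"k":12,"\u03b8":[-0.5115,0.2284,0.9315],"qdot":[2.0923,-0.9489,1.6503],"p_ee":[0.4964,-0.0374,0.8191],"tau":[16.2462,-3.0899,-0.4869]}
{"k":13,"\u03b8":[-0.4797,0.2144,0.9561],"qdot":[2.1577,-0.9174,1.6434],"p_ee":[0.4713,-0.0484,0.8316],"tau":[14.4591,-2.6868,-0.5823]}
{"k":14,"\u03b8":[-0.447,0.2006,0.9802],"qdot":[2.2071,-0.9157,1.5825],"p_ee":[0.4455,-0.0594,0.8433],"tau":[12.7711,-2.3037,-0.6237]}
{"k":15,"\u03b8":[-0.4135,0.1871,1.0036],"qdot":[2.2522,-0.8882,1.5455],"p_ee":[0.4191,-0.0704,0.8543],"tau":[11.1732,-1.9686,-0.6673]}
{"k":16,"\u03b8":[-0.3795,0.1739,1.0264],"qdot":[2.2878,-0.8651,1.4929],"p_ee":[0.3922,-0.0814,0.8643],"tau":[9.6376,-1.6587,-0.6857]}
{"k":17,"\u03b8":[-0.345,0.1611,1.0484],"qdot":[2.3169,-0.8331,1.4451],"p_ee":[0.365,-0.0923,0.8735],"tau":[8.1559,-1.3792,-0.694]}
{"k":18,"\u03b8":[-0.3101,0.1489,1.0696],"qdot":[2.3385,-0.7992,1.3934],"p_ee":[0.3374,-0.1031,0.8817],"tau":[6.7168,-1.1232,-0.6868]}
{"k":19,"\u03b8":[-0.2749,0.1372,1.0901],"qdot":[2.3535,-0.7613,1.3422],"p_ee":[0.3097,-0.1138,0.889],"tau":[5.3159,-0.8902,-0.6679]}
{"k":20,"\u03b8":[-0.2395,0.126,1.1098],"qdot":[2.3618,-0.7211,1.2903],"p_ee":[0.2818,-0.1243,0.8953],"tau":[3.9497,-0.6778,-0.6374]}
{"k":21,"\u03b8":[-0.2041,0.1155,1.1287],"qdot":[2.3637,-0.6787,1.2387],"p_ee":[0.254,-0.1347,0.9007],"tau":[2.6174,-0.4847,-0.5968]}
{"k":22,"\u03b8":[-0.1687,0.1057,1.1468],"qdot":[2.3594,-0.6347,1.1876],"p_ee":[0.2262,-0.1449,0.9051],"tau":[1.3195,-0.3094,-0.5473]}
{"k":23,"\u03b8":[-0.1334,0.0965,1.1642],"qdot":[2.3491,-0.5897,1.1373],"p_ee":[0.1986,-0.1549,0.9086],"tau":[0.0575,-0.1507,-0.4903]}
{"k":24,"\u03b8":[-0.0983,0.0879,1.1809],"qdot":[2.3332,-0.544,1.0881],"p_ee":[0.1712,-0.1647,0.9111],"tau":[-1.1662,-0.0074,-0.4269]}
{"k":25,"\u03b8":[-0.0635,0.0801,1.1968],"qdot":[2.3118,-0.498,1.0402],"p_ee":[0.1442,-0.1743,0.9128],"tau":[-2.3491,0.1217,-0.3586]}
{"k":26,"\u03b8":[-0.029,0.073,1.212],"qdot":[2.2854,-0.4523,0.9939],"p_ee":[0.1175,-0.1837,0.9136],"tau":[-3.4882,0.2375,-0.2866]}
{"k":27,"\u03b8":[0.005,0.0665,1.2266],"qdot":[2.2543,-0.4071,0.9494],"p_ee":[0.0912,-0.1928,0.9135],"tau":[-4.5808,0.3412,-0.2122]}
{"k":28,"\u03b8":[0.0386,0.0607,1.2405],"qdot":[2.2188,-0.3628,0.9068],"p_ee":[0.0655,-0.2017,0.9127],"tau":[-5.6243,0.4337,-0.1365]}
{"k":29,"\u03b8":[0.0716,0.0556,1.2537],"qdot":[2.1794,-0.3196,0.8664],"p_ee":[0.0403,-0.2104,0.9112],"tau":[-6.6167,0.5159,-0.0605]}
{"k":30,"\u03b8":[0.1039,0.0511,1.2664],"qdot":[2.1364,-0.2778,0.8281],"p_ee":[0.0158,-0.2188,0.909],"tau":[-7.5561,0.5888,0.0148]}
{"k":31,"\u03b8":[0.1356,0.0472,1.2785],"qdot":[2.0903,-0.2377,0.792],"p_ee":[-0.0082,-0.227,0.9062],"tau":[-8.4413,0.6532,0.0887]}
{"k":32,"\u03b8":[0.1666,0.0439,1.2901],"qdot":[2.0414,-0.1993,0.7583],"p_ee":[-0.0314,-0.2349,0.9028],"tau":[-9.2716,0.7099,0.1605]}
{"k":33,"\u03b8":[0.1968,0.0412,1.3012],"qdot":[1.9903,-0.1629,0.7269],"p_ee":[-0.0539,-0.2426,0.8988],"tau":[-10.0469,0.7595,0.2295]}
{"k":34,"\u03b8":[0.2263,0.039,1.3119],"qdot":[1.9373,-0.1284,0.6979],"p_ee":[-0.0757,-0.2501,0.8944],"tau":[-10.7674,0.8029,0.2955]}
{"k":35,"\u03b8":[0.2549,0.0373,1.3221],"qdot":[1.8828,-0.096,0.6711],"p_ee":[-0.0967,-0.2572,0.8896],"tau":[-11.4341,0.8405,0.3581]}
{"k":36,"\u03b8":[0.2827,0.0361,1.332],"qdot":[1.8272,-0.0656,0.6466],"p_ee":[-0.117,-0.2642,0.8844],"tau":[-12.0483,0.873,0.417]}
{"k":37,"\u03b8":[0.3097,0.0353,1.3415],"qdot":[1.7707,-0.0377,0.6239],"p_ee":[-0.1364,-0.2708,0.8789]}


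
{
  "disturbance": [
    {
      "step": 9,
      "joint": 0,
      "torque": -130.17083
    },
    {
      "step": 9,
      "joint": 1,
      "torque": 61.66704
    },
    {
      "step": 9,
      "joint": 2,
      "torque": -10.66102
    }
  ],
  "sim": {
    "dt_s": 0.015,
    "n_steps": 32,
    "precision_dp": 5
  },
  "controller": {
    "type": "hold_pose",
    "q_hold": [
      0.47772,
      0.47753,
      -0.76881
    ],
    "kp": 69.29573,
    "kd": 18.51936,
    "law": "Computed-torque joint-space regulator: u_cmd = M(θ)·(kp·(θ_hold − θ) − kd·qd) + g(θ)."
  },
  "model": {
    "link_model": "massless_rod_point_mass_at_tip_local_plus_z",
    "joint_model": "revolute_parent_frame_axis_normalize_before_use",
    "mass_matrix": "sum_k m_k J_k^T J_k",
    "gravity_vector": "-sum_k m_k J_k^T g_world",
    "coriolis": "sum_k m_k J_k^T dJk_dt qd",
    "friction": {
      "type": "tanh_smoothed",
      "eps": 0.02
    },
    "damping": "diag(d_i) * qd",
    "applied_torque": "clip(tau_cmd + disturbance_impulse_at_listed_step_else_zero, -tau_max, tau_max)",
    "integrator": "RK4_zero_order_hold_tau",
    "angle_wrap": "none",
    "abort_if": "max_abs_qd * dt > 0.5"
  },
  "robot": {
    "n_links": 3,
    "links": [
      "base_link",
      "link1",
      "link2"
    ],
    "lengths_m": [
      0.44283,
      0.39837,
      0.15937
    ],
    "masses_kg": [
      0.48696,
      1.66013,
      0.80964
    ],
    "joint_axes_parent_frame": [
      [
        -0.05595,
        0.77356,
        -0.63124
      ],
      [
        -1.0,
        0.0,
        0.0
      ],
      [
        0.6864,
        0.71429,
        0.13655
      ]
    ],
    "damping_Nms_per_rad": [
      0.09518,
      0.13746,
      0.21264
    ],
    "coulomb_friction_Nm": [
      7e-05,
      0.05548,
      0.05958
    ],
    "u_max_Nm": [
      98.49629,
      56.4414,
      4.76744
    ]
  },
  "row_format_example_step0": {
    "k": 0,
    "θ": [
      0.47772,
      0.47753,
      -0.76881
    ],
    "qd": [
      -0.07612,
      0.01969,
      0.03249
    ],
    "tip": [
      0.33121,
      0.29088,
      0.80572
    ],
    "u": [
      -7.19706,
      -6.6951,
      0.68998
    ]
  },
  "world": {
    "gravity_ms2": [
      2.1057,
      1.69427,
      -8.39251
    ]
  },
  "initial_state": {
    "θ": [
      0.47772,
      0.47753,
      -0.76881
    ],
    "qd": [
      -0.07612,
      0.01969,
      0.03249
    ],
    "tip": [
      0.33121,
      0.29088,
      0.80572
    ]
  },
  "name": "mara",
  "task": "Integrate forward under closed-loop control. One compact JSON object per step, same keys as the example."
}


{"k":1,"\u03b8":[0.47675,0.47775,-0.7687],"qd":[-0.05428,0.01148,0.00608],"tip":[0.33044,0.29112,0.80593],"u":[-7.68275,-6.66784,0.67651]}
{"k":2,"\u03b8":[0.47606,0.47787,-0.76875],"qd":[-0.03811,0.00724,0.00309],"tip":[0.32988,0.29129,0.80607],"u":[-8.06301,-6.64978,0.66187]}
{"k":3,"\u03b8":[0.47558,0.47795,-0.76878],"qd":[-0.02585,0.00461,0.00433],"tip":[0.3295,0.2914,0.80617],"u":[-8.36047,-6.63801,0.6497]}
{"k":4,"\u03b8":[0.47527,0.478,-0.76882],"qd":[-0.01648,0.00275,0.00443],"tip":[0.32924,0.29147,0.80623],"u":[-8.59287,-6.63066,0.64059]}
{"k":5,"\u03b8":[0.47508,0.47802,-0.76885],"qd":[-0.0094,0.00151,0.00466],"tip":[0.32908,0.29151,0.80627],"u":[-8.77417,-6.6262,0.63358]}
{"k":6,"\u03b8":[0.47498,0.47803,-0.76888],"qd":[-0.00409,0.00067,0.00478],"tip":[0.329,0.29153,0.8063],"u":[-8.91535,-6.62361,0.6282]}
{"k":7,"\u03b8":[0.47495,0.47802,-0.76892],"qd":[-0.00016,0.00013,0.00488],"tip":[0.32897,0.29154,0.8063],"u":[-9.02507,-6.62219,0.62409]}
{"k":8,"\u03b8":[0.47498,0.47801,-0.76894],"qd":[0.00271,-0.00023,0.00495],"tip":[0.32899,0.29153,0.8063],"u":[-9.11011,-6.62148,0.62093]}
{"k":9,"\u03b8":[0.47504,0.478,-0.76897],"qd":[0.00475,-0.00045,0.005],"tip":[0.32903,0.29151,0.80628],"u":[-98.49629,55.04585,-4.76744]}
{"k":10,"\u03b8":[0.46715,0.49576,-0.74066],"qd":[-1.05222,2.35689,3.68833],"tip":[0.32576,0.29854,0.80564],"u":[16.30894,-24.28481,2.28352]}
{"k":11,"\u03b8":[0.45385,0.52548,-0.69808],"qd":[-0.72273,1.61132,2.02228],"tip":[0.31956,0.31042,0.80373],"u":[10.43594,-20.33351,2.08699]}
{"k":12,"\u03b8":[0.44484,0.54555,-0.67555],"qd":[-0.4808,1.06947,1.01058],"tip":[0.31459,0.31869,0.80157],"u":[5.85049,-17.22463,1.83853]}
{"k":13,"\u03b8":[0.43896,0.55861,-0.66503],"qd":[-0.30349,0.67511,0.41222],"tip":[0.31086,0.32426,0.79966],"u":[2.2708,-14.78663,1.59305]}
{"k":14,"\u03b8":[0.43539,0.56657,-0.66154],"qd":[-0.17361,0.38778,0.06656],"tip":[0.30825,0.32778,0.79816],"u":[-0.52182,-12.87969,1.37354]}
{"k":15,"\u03b8":[0.43349,0.57084,-0.66176],"qd":[-0.08116,0.18481,-0.06511],"tip":[0.30663,0.32977,0.79712],"u":[-2.69781,-11.39173,1.17163]}
{"k":16,"\u03b8":[0.43276,0.57254,-0.66286],"qd":[-0.01565,0.04209,-0.0806],"tip":[0.3059,0.3306,0.7966],"u":[-4.39088,-10.23404,0.99493]}
{"k":17,"\u03b8":[0.43288,0.57241,-0.66408],"qd":[0.03189,-0.05916,-0.07999],"tip":[0.30587,0.3306,0.79649],"u":[-5.70514,-9.35568,0.85786]}
{"k":18,"\u03b8":[0.43362,0.57099,-0.66523],"qd":[0.06587,-0.13022,-0.07367],"tip":[0.30636,0.32998,0.79669],"u":[-6.72231,-8.6869,0.75235]}
{"k":19,"\u03b8":[0.43478,0.56866,-0.6663],"qd":[0.08966,-0.17989,-0.06797],"tip":[0.30722,0.32895,0.7971],"u":[-7.50664,-8.17036,0.67153]}
{"k":20,"\u03b8":[0.43625,0.56571,-0.66727],"qd":[0.10563,-0.21323,-0.06294],"tip":[0.30834,0.32761,0.79765],"u":[-8.10864,-7.77259,0.60999]}
{"k":21,"\u03b8":[0.43791,0.56236,-0.66818],"qd":[0.11567,-0.23419,-0.05866],"tip":[0.30963,0.32607,0.79831],"u":[-8.56806,-7.46738,0.56347]}
{"k":22,"\u03b8":[0.43968,0.55876,-0.66903],"qd":[0.12122,-0.24584,-0.05516],"tip":[0.31102,0.32442,0.79901],"u":[-8.91613,-7.2342,0.52867]}
{"k":23,"\u03b8":[0.44152,0.55504,-0.66984],"qd":[0.12341,-0.25055,-0.0524],"tip":[0.31246,0.3227,0.79975],"u":[-9.17742,-7.05701,0.50298]}
{"k":24,"\u03b8":[0.44337,0.55128,-0.6706],"qd":[0.12312,-0.25014,-0.05027],"tip":[0.31391,0.32095,0.80049],"u":[-9.37123,-6.92325,0.48434]}
{"k":25,"\u03b8":[0.4452,0.54756,-0.67134],"qd":[0.12102,-0.24602,-0.04866],"tip":[0.31534,0.31922,0.80121],"u":[-9.51271,-6.82312,0.47114]}
{"k":26,"\u03b8":[0.44699,0.54392,-0.67206],"qd":[0.11762,-0.23926,-0.04743],"tip":[0.31674,0.31752,0.80192],"u":[-9.61375,-6.74898,0.46213]}
{"k":27,"\u03b8":[0.44872,0.5404,-0.67276],"qd":[0.11334,-0.23069,-0.04649],"tip":[0.31809,0.31586,0.8026],"u":[-9.68367,-6.69488,0.4563]}
{"k":28,"\u03b8":[0.45038,0.53701,-0.67345],"qd":[0.10847,-0.22094,-0.04575],"tip":[0.31938,0.31427,0.80324],"u":[-9.72977,-6.65616,0.4529]}
{"k":29,"\u03b8":[0.45197,0.53378,-0.67413],"qd":[0.10326,-0.21046,-0.04512],"tip":[0.32061,0.31275,0.80385],"u":[-9.75774,-6.62921,0.45131]}
{"k":30,"\u03b8":[0.45348,0.53071,-0.6748],"qd":[0.09786,-0.19963,-0.04458],"tip":[0.32177,0.3113,0.80442],"u":[-9.77205,-6.61123,0.45108]}
{"k":31,"\u03b8":[0.45491,0.52779,-0.67546],"qd":[0.09242,-0.18871,-0.04407],"tip":[0.32286,0.30993,0.80496],"u":[-9.77615,-6.60003,0.45185]}
{"k":32,"\u03b8":[0.45625,0.52505,-0.67611],"qd":[0.08703,-0.17788,-0.04359],"tip":[0.32389,0.30863,0.80546]}
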